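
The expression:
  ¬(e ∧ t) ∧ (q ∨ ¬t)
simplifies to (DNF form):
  (q ∧ ¬e) ∨ ¬t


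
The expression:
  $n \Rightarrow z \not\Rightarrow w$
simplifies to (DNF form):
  $\left(z \wedge \neg w\right) \vee \neg n$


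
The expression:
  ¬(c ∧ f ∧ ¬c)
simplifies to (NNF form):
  True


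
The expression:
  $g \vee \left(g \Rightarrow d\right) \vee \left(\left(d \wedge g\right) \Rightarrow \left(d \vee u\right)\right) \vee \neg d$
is always true.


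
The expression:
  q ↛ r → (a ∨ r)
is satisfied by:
  {r: True, a: True, q: False}
  {r: True, q: False, a: False}
  {a: True, q: False, r: False}
  {a: False, q: False, r: False}
  {r: True, a: True, q: True}
  {r: True, q: True, a: False}
  {a: True, q: True, r: False}


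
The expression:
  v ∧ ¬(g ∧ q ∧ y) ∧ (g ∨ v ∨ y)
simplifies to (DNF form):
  (v ∧ ¬g) ∨ (v ∧ ¬q) ∨ (v ∧ ¬y)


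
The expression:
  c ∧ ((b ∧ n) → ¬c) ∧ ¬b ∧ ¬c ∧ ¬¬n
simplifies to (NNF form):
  False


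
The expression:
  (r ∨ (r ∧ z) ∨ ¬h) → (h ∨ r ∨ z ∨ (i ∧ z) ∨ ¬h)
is always true.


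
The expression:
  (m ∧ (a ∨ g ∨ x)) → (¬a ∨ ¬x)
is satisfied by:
  {x: False, m: False, a: False}
  {a: True, x: False, m: False}
  {m: True, x: False, a: False}
  {a: True, m: True, x: False}
  {x: True, a: False, m: False}
  {a: True, x: True, m: False}
  {m: True, x: True, a: False}


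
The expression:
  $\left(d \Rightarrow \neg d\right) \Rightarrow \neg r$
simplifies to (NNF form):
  $d \vee \neg r$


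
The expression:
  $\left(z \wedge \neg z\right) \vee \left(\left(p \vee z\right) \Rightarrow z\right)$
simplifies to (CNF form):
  $z \vee \neg p$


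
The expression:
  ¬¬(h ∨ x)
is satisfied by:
  {x: True, h: True}
  {x: True, h: False}
  {h: True, x: False}


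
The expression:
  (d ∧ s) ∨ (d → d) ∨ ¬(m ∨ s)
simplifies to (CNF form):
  True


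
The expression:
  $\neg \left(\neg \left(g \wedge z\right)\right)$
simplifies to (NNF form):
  $g \wedge z$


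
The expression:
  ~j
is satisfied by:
  {j: False}


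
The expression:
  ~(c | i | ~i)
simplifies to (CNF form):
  False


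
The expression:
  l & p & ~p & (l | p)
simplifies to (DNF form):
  False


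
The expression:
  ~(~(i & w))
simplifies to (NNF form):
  i & w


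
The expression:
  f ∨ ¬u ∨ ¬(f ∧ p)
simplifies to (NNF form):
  True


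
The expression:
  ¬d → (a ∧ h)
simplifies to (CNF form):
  (a ∨ d) ∧ (d ∨ h)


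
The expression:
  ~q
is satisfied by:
  {q: False}


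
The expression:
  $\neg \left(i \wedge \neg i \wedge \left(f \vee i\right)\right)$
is always true.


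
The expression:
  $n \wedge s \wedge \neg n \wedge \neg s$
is never true.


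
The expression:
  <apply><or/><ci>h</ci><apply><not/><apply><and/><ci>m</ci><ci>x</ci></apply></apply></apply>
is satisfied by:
  {h: True, m: False, x: False}
  {m: False, x: False, h: False}
  {h: True, x: True, m: False}
  {x: True, m: False, h: False}
  {h: True, m: True, x: False}
  {m: True, h: False, x: False}
  {h: True, x: True, m: True}


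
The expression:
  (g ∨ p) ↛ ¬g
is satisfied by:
  {g: True}


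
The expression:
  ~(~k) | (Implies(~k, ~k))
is always true.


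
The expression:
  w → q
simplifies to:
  q ∨ ¬w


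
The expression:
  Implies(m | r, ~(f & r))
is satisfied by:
  {r: False, f: False}
  {f: True, r: False}
  {r: True, f: False}


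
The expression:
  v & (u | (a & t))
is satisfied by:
  {t: True, u: True, a: True, v: True}
  {t: True, u: True, v: True, a: False}
  {u: True, a: True, v: True, t: False}
  {u: True, v: True, a: False, t: False}
  {t: True, a: True, v: True, u: False}


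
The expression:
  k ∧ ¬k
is never true.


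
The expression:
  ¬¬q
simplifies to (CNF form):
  q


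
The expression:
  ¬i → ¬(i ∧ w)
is always true.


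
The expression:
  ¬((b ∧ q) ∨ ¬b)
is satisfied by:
  {b: True, q: False}


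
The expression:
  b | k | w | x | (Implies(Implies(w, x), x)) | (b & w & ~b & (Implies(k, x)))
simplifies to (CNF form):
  b | k | w | x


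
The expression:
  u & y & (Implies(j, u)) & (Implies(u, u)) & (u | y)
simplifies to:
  u & y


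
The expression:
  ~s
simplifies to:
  ~s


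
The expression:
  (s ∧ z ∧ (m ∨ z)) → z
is always true.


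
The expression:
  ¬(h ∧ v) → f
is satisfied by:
  {v: True, f: True, h: True}
  {v: True, f: True, h: False}
  {f: True, h: True, v: False}
  {f: True, h: False, v: False}
  {v: True, h: True, f: False}


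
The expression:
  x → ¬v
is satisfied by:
  {v: False, x: False}
  {x: True, v: False}
  {v: True, x: False}


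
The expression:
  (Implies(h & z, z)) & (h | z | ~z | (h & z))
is always true.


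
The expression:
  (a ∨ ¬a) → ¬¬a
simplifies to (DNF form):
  a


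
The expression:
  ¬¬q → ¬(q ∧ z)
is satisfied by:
  {q: False, z: False}
  {z: True, q: False}
  {q: True, z: False}


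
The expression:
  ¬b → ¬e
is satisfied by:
  {b: True, e: False}
  {e: False, b: False}
  {e: True, b: True}


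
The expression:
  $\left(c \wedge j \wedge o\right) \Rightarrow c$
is always true.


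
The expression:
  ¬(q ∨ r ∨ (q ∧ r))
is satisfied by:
  {q: False, r: False}


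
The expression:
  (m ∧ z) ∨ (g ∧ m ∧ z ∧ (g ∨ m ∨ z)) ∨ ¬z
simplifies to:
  m ∨ ¬z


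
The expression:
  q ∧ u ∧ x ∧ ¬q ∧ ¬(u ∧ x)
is never true.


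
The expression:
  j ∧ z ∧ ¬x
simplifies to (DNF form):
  j ∧ z ∧ ¬x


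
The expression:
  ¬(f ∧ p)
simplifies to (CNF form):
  ¬f ∨ ¬p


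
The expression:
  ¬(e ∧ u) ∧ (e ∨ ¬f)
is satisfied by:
  {e: False, f: False, u: False}
  {u: True, e: False, f: False}
  {e: True, u: False, f: False}
  {f: True, e: True, u: False}


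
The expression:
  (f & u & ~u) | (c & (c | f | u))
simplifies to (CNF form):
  c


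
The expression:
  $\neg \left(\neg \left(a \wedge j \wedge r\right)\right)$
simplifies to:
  $a \wedge j \wedge r$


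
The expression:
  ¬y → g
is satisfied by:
  {y: True, g: True}
  {y: True, g: False}
  {g: True, y: False}


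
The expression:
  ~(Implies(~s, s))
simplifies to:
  ~s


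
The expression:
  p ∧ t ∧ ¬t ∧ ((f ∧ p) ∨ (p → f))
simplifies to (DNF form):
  False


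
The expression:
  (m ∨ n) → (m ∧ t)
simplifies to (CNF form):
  (m ∨ ¬m) ∧ (m ∨ ¬n) ∧ (t ∨ ¬m) ∧ (t ∨ ¬n)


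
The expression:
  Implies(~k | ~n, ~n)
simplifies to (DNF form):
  k | ~n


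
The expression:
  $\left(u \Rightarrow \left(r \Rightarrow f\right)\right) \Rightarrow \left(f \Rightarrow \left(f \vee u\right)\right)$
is always true.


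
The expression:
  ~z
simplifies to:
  ~z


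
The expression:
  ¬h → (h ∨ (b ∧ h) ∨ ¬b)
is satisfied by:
  {h: True, b: False}
  {b: False, h: False}
  {b: True, h: True}


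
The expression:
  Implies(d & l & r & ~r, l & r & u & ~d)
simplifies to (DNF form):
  True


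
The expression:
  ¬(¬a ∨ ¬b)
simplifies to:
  a ∧ b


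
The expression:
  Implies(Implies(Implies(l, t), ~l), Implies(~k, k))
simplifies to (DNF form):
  k | (l & t)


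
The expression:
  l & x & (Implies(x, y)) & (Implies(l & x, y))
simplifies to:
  l & x & y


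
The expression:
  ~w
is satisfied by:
  {w: False}


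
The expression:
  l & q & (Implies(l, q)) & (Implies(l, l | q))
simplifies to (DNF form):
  l & q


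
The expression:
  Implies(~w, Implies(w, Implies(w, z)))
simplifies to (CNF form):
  True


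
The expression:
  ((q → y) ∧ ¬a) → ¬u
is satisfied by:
  {a: True, q: True, u: False, y: False}
  {a: True, q: False, u: False, y: False}
  {a: True, y: True, q: True, u: False}
  {a: True, y: True, q: False, u: False}
  {q: True, y: False, u: False, a: False}
  {q: False, y: False, u: False, a: False}
  {y: True, q: True, u: False, a: False}
  {y: True, q: False, u: False, a: False}
  {a: True, u: True, q: True, y: False}
  {a: True, u: True, q: False, y: False}
  {a: True, y: True, u: True, q: True}
  {a: True, y: True, u: True, q: False}
  {u: True, q: True, y: False, a: False}


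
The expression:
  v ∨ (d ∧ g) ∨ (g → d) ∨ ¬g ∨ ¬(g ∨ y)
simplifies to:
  d ∨ v ∨ ¬g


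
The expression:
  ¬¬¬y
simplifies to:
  ¬y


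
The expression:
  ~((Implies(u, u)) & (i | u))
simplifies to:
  ~i & ~u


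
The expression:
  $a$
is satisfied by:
  {a: True}


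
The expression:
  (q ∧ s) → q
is always true.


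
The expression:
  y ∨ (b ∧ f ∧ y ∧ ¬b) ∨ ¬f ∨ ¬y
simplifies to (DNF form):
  True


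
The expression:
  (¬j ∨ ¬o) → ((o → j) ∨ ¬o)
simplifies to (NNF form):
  j ∨ ¬o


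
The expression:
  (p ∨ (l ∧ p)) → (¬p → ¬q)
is always true.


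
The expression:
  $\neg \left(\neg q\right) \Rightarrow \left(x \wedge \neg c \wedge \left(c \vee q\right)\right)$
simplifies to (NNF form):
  $\left(x \wedge \neg c\right) \vee \neg q$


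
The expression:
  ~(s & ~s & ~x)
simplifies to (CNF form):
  True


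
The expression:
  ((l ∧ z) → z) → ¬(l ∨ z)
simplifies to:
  ¬l ∧ ¬z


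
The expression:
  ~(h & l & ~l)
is always true.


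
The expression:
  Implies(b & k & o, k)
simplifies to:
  True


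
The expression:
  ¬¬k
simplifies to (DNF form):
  k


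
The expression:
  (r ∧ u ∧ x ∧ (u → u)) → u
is always true.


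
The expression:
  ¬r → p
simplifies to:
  p ∨ r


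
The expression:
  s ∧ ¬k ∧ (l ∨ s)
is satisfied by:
  {s: True, k: False}


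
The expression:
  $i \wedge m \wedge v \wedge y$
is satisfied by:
  {m: True, i: True, y: True, v: True}


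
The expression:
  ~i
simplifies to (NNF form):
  ~i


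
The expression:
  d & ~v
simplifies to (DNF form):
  d & ~v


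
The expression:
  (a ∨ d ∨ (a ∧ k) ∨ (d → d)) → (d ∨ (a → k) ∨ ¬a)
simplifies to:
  d ∨ k ∨ ¬a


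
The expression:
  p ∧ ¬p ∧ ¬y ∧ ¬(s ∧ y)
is never true.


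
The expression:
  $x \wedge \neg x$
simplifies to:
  $\text{False}$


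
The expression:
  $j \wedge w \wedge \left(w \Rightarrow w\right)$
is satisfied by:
  {j: True, w: True}


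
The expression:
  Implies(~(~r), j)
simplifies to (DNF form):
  j | ~r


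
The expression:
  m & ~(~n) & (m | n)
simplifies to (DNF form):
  m & n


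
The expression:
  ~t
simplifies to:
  ~t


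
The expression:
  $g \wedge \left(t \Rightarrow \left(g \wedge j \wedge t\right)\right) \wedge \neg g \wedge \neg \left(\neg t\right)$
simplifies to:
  $\text{False}$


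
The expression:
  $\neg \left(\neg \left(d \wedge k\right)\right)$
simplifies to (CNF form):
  $d \wedge k$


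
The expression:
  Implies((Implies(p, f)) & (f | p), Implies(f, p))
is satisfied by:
  {p: True, f: False}
  {f: False, p: False}
  {f: True, p: True}


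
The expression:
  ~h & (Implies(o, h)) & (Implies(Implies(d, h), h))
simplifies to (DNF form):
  d & ~h & ~o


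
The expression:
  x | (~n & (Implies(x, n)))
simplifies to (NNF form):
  x | ~n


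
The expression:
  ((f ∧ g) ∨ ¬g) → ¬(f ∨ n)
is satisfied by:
  {g: True, f: False, n: False}
  {f: False, n: False, g: False}
  {n: True, g: True, f: False}


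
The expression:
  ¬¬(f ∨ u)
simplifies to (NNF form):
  f ∨ u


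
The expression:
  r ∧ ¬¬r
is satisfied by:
  {r: True}


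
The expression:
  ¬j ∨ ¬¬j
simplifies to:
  True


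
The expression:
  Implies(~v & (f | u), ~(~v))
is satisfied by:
  {v: True, u: False, f: False}
  {f: True, v: True, u: False}
  {v: True, u: True, f: False}
  {f: True, v: True, u: True}
  {f: False, u: False, v: False}


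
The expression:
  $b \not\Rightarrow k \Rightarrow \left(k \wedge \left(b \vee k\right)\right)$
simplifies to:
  $k \vee \neg b$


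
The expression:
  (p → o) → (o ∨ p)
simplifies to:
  o ∨ p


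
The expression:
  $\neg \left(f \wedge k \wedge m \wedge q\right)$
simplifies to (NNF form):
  $\neg f \vee \neg k \vee \neg m \vee \neg q$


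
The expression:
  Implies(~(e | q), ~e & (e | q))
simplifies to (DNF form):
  e | q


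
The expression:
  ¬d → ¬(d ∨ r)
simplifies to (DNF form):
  d ∨ ¬r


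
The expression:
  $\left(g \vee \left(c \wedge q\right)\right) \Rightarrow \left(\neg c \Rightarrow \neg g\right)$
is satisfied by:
  {c: True, g: False}
  {g: False, c: False}
  {g: True, c: True}


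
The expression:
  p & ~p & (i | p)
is never true.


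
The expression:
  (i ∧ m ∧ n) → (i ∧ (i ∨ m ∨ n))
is always true.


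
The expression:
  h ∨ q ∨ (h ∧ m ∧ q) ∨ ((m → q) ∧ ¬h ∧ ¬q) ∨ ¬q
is always true.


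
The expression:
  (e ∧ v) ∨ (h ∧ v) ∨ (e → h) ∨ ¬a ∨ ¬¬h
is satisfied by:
  {h: True, v: True, e: False, a: False}
  {h: True, e: False, v: False, a: False}
  {v: True, h: False, e: False, a: False}
  {h: False, e: False, v: False, a: False}
  {a: True, h: True, v: True, e: False}
  {a: True, h: True, e: False, v: False}
  {a: True, v: True, h: False, e: False}
  {a: True, h: False, e: False, v: False}
  {h: True, e: True, v: True, a: False}
  {h: True, e: True, a: False, v: False}
  {e: True, v: True, a: False, h: False}
  {e: True, a: False, v: False, h: False}
  {h: True, e: True, a: True, v: True}
  {h: True, e: True, a: True, v: False}
  {e: True, a: True, v: True, h: False}


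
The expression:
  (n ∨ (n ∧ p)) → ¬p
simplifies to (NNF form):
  ¬n ∨ ¬p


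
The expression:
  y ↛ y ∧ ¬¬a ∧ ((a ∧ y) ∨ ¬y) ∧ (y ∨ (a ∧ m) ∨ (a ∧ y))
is never true.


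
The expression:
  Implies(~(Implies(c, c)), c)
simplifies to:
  True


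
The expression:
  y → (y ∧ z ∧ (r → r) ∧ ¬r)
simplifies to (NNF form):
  (z ∧ ¬r) ∨ ¬y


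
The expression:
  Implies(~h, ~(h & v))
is always true.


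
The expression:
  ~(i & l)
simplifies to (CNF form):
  ~i | ~l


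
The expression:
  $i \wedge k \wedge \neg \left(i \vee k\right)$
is never true.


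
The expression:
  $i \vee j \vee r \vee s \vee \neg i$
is always true.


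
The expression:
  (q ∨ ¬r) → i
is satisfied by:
  {i: True, r: True, q: False}
  {i: True, r: False, q: False}
  {i: True, q: True, r: True}
  {i: True, q: True, r: False}
  {r: True, q: False, i: False}


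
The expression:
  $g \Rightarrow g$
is always true.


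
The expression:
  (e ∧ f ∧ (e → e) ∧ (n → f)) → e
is always true.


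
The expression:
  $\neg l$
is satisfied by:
  {l: False}


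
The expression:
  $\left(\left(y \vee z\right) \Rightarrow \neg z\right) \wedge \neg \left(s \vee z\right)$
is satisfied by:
  {z: False, s: False}


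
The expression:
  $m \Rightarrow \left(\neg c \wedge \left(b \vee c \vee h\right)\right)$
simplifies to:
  $\left(b \wedge \neg c\right) \vee \left(h \wedge \neg c\right) \vee \neg m$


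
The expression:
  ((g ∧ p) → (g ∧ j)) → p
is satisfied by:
  {p: True}


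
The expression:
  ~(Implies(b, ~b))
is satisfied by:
  {b: True}


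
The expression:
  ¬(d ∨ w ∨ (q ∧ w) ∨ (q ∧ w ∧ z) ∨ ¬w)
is never true.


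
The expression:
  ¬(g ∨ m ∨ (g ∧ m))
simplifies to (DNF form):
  ¬g ∧ ¬m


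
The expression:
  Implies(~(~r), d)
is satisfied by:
  {d: True, r: False}
  {r: False, d: False}
  {r: True, d: True}


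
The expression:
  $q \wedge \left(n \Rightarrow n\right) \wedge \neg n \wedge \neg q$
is never true.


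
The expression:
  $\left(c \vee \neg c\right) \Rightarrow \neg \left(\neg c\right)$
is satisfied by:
  {c: True}


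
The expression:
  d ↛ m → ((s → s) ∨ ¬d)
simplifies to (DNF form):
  True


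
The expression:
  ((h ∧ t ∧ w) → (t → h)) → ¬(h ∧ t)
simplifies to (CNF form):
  ¬h ∨ ¬t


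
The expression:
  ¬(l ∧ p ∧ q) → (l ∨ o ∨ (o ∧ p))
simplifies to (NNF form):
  l ∨ o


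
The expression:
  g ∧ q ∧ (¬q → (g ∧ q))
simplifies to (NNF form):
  g ∧ q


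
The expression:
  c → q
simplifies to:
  q ∨ ¬c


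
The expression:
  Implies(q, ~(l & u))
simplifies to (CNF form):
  ~l | ~q | ~u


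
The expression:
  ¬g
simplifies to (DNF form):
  ¬g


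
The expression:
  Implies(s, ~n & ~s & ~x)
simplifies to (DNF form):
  ~s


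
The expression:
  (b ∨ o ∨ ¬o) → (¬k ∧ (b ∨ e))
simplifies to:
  ¬k ∧ (b ∨ e)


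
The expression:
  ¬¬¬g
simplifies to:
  ¬g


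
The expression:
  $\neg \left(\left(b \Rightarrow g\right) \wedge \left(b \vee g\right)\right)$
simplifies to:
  $\neg g$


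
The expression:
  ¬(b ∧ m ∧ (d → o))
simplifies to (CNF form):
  (d ∨ ¬b ∨ ¬m) ∧ (¬b ∨ ¬m ∨ ¬o)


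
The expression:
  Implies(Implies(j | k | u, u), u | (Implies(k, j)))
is always true.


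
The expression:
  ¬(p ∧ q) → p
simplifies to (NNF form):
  p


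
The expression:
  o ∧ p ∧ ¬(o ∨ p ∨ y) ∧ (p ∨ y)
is never true.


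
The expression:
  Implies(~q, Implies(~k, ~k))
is always true.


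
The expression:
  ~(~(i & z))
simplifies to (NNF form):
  i & z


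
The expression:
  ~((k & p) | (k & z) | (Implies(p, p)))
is never true.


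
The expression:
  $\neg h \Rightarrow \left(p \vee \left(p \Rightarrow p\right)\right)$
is always true.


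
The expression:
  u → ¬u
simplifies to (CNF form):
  ¬u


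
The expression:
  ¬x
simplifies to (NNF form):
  ¬x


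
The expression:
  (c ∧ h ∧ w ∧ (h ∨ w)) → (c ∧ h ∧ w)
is always true.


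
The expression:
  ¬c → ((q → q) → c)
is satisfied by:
  {c: True}


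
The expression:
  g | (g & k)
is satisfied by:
  {g: True}


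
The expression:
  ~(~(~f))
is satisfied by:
  {f: False}


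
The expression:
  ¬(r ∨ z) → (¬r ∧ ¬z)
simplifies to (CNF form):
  True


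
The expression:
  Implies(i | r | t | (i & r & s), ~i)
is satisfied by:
  {i: False}


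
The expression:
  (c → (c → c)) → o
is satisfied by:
  {o: True}


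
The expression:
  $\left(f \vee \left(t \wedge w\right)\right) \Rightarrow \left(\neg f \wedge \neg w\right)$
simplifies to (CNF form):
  $\neg f \wedge \left(\neg t \vee \neg w\right)$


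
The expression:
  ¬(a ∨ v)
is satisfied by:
  {v: False, a: False}


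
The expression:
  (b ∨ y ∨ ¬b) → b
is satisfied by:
  {b: True}


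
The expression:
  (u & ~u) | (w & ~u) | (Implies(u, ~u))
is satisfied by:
  {u: False}


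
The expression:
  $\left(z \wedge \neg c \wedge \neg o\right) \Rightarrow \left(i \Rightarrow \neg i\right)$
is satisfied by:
  {o: True, c: True, z: False, i: False}
  {o: True, c: False, z: False, i: False}
  {c: True, o: False, z: False, i: False}
  {o: False, c: False, z: False, i: False}
  {i: True, o: True, c: True, z: False}
  {i: True, o: True, c: False, z: False}
  {i: True, c: True, o: False, z: False}
  {i: True, c: False, o: False, z: False}
  {o: True, z: True, c: True, i: False}
  {o: True, z: True, c: False, i: False}
  {z: True, c: True, o: False, i: False}
  {z: True, o: False, c: False, i: False}
  {i: True, z: True, o: True, c: True}
  {i: True, z: True, o: True, c: False}
  {i: True, z: True, c: True, o: False}


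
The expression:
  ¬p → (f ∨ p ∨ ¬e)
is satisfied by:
  {p: True, f: True, e: False}
  {p: True, f: False, e: False}
  {f: True, p: False, e: False}
  {p: False, f: False, e: False}
  {p: True, e: True, f: True}
  {p: True, e: True, f: False}
  {e: True, f: True, p: False}


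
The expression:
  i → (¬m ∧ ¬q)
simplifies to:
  (¬m ∧ ¬q) ∨ ¬i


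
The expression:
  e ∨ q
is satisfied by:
  {q: True, e: True}
  {q: True, e: False}
  {e: True, q: False}


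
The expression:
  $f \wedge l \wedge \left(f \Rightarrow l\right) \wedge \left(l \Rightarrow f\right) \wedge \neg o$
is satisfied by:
  {f: True, l: True, o: False}


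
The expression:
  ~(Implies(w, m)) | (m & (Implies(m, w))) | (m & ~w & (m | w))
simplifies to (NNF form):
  m | w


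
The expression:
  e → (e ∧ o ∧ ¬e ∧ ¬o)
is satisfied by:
  {e: False}


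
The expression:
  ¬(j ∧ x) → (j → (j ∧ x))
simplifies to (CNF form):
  x ∨ ¬j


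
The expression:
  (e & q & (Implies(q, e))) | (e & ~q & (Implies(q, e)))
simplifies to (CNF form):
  e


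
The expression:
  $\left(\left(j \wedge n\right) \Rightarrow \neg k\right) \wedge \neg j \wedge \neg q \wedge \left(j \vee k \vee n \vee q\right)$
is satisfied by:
  {n: True, k: True, q: False, j: False}
  {n: True, q: False, j: False, k: False}
  {k: True, q: False, j: False, n: False}


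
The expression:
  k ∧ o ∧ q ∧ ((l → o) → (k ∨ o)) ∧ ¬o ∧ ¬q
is never true.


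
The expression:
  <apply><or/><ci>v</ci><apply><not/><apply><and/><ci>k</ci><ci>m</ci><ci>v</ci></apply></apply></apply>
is always true.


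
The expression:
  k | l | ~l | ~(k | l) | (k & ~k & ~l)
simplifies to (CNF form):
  True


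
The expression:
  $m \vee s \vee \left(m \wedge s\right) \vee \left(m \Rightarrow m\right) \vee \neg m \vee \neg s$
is always true.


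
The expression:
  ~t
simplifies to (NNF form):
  ~t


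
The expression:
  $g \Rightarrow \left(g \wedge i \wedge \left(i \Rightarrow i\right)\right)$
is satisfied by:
  {i: True, g: False}
  {g: False, i: False}
  {g: True, i: True}


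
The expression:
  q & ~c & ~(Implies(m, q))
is never true.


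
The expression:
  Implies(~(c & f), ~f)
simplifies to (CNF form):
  c | ~f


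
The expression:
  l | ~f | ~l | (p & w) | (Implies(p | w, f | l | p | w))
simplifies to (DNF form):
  True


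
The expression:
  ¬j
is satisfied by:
  {j: False}


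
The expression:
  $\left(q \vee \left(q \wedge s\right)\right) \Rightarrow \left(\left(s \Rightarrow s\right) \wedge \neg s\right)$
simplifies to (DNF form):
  $\neg q \vee \neg s$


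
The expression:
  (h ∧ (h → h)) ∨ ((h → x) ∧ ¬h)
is always true.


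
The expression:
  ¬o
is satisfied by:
  {o: False}


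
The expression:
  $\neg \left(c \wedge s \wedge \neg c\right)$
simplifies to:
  $\text{True}$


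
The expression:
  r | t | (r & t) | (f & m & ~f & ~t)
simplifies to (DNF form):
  r | t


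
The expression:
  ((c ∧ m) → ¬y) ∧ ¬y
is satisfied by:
  {y: False}


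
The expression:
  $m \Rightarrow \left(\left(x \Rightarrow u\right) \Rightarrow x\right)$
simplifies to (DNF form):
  $x \vee \neg m$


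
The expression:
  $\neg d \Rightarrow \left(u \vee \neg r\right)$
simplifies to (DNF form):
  $d \vee u \vee \neg r$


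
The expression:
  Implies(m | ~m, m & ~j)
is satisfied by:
  {m: True, j: False}


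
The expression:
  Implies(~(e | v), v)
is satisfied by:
  {v: True, e: True}
  {v: True, e: False}
  {e: True, v: False}


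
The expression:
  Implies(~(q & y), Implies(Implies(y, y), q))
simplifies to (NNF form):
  q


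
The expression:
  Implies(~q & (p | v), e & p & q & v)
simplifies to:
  q | (~p & ~v)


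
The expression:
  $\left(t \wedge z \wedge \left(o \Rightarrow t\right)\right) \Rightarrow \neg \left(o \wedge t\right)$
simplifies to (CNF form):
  $\neg o \vee \neg t \vee \neg z$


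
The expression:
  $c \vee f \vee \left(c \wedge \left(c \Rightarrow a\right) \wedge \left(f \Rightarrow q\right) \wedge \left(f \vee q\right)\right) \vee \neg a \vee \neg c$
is always true.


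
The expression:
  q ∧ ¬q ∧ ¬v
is never true.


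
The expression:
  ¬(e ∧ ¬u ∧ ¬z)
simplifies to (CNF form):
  u ∨ z ∨ ¬e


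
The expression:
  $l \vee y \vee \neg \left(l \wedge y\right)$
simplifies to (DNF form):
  $\text{True}$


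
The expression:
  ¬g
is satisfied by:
  {g: False}


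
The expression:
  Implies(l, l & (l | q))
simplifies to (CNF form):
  True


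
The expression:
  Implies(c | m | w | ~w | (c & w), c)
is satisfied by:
  {c: True}


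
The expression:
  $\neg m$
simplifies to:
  $\neg m$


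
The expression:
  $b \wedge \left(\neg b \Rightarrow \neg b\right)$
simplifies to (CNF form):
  $b$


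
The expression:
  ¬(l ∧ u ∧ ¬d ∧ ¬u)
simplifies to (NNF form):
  True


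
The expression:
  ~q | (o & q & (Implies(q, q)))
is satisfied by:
  {o: True, q: False}
  {q: False, o: False}
  {q: True, o: True}


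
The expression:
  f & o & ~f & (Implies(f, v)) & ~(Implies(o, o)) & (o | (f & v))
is never true.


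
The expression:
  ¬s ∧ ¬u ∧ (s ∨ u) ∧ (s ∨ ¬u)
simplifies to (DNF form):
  False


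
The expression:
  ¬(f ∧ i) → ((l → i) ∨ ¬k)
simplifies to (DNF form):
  i ∨ ¬k ∨ ¬l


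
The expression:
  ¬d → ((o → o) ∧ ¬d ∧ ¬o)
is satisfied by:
  {d: True, o: False}
  {o: False, d: False}
  {o: True, d: True}


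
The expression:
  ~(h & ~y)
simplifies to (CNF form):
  y | ~h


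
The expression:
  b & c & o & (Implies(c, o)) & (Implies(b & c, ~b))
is never true.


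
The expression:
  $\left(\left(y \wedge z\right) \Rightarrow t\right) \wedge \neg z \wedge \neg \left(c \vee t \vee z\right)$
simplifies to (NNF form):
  $\neg c \wedge \neg t \wedge \neg z$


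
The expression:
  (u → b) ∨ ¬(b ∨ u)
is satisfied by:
  {b: True, u: False}
  {u: False, b: False}
  {u: True, b: True}


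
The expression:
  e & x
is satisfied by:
  {e: True, x: True}


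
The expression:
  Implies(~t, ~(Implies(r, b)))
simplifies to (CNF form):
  (r | t) & (t | ~b)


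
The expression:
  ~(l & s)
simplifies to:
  ~l | ~s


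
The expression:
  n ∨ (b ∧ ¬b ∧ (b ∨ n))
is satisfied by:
  {n: True}


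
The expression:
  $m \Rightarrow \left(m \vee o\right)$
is always true.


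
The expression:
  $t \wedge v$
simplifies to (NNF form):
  $t \wedge v$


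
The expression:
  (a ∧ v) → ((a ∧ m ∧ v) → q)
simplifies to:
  q ∨ ¬a ∨ ¬m ∨ ¬v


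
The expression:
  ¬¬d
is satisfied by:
  {d: True}


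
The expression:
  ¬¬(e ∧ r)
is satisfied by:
  {r: True, e: True}


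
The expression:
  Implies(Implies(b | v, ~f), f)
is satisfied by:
  {f: True}


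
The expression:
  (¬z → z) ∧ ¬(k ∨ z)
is never true.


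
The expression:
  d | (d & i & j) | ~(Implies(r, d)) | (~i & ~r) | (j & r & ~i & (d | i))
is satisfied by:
  {r: True, d: True, i: False}
  {r: True, d: False, i: False}
  {d: True, r: False, i: False}
  {r: False, d: False, i: False}
  {r: True, i: True, d: True}
  {r: True, i: True, d: False}
  {i: True, d: True, r: False}


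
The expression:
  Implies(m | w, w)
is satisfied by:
  {w: True, m: False}
  {m: False, w: False}
  {m: True, w: True}


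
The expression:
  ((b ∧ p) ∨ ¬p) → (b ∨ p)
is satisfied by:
  {b: True, p: True}
  {b: True, p: False}
  {p: True, b: False}


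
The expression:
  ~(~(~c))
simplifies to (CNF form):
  ~c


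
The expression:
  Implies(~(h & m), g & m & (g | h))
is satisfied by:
  {m: True, g: True, h: True}
  {m: True, g: True, h: False}
  {m: True, h: True, g: False}


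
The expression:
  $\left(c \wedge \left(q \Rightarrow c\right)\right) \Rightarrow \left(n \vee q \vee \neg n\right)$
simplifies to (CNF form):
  $\text{True}$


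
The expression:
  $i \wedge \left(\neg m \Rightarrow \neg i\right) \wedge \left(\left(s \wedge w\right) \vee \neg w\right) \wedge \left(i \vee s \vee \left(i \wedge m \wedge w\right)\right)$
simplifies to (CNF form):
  $i \wedge m \wedge \left(s \vee \neg w\right)$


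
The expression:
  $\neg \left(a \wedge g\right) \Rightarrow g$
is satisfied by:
  {g: True}


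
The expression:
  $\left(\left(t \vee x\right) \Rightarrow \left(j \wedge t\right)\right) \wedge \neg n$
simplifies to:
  $\neg n \wedge \left(j \vee \neg t\right) \wedge \left(t \vee \neg x\right)$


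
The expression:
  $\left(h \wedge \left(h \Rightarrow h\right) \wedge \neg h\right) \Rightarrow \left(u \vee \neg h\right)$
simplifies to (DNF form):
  $\text{True}$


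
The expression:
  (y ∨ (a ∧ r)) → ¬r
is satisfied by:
  {y: False, r: False, a: False}
  {a: True, y: False, r: False}
  {y: True, a: False, r: False}
  {a: True, y: True, r: False}
  {r: True, a: False, y: False}


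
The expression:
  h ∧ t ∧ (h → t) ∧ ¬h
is never true.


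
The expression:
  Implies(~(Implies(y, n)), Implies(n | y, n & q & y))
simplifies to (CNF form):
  n | ~y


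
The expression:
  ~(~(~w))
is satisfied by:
  {w: False}


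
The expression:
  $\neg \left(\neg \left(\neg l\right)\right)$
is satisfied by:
  {l: False}


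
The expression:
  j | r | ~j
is always true.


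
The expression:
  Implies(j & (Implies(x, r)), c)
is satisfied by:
  {x: True, c: True, r: False, j: False}
  {c: True, x: False, r: False, j: False}
  {x: True, c: True, r: True, j: False}
  {c: True, r: True, x: False, j: False}
  {x: True, r: False, c: False, j: False}
  {x: False, r: False, c: False, j: False}
  {x: True, r: True, c: False, j: False}
  {r: True, x: False, c: False, j: False}
  {j: True, x: True, c: True, r: False}
  {j: True, c: True, x: False, r: False}
  {j: True, x: True, c: True, r: True}
  {j: True, c: True, r: True, x: False}
  {j: True, x: True, r: False, c: False}


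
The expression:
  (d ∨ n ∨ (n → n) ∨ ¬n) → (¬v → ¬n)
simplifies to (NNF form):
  v ∨ ¬n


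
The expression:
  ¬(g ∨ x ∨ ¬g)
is never true.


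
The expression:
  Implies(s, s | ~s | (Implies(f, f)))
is always true.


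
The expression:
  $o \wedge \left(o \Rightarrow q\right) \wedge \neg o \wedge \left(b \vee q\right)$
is never true.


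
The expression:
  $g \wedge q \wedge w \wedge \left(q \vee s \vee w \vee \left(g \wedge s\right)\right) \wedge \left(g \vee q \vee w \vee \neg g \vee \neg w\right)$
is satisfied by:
  {g: True, w: True, q: True}


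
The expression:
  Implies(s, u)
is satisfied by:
  {u: True, s: False}
  {s: False, u: False}
  {s: True, u: True}


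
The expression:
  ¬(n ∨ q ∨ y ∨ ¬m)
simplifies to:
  m ∧ ¬n ∧ ¬q ∧ ¬y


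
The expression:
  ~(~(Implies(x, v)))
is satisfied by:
  {v: True, x: False}
  {x: False, v: False}
  {x: True, v: True}


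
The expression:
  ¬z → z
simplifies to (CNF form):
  z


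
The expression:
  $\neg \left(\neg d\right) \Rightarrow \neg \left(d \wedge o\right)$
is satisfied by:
  {o: False, d: False}
  {d: True, o: False}
  {o: True, d: False}


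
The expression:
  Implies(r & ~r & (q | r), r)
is always true.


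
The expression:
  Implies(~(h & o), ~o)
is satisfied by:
  {h: True, o: False}
  {o: False, h: False}
  {o: True, h: True}


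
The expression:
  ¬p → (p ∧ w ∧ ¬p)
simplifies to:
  p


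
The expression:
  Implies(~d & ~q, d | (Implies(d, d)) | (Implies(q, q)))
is always true.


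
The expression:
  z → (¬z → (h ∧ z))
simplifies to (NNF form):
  True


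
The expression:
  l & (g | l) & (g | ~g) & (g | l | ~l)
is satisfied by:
  {l: True}


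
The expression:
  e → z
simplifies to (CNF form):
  z ∨ ¬e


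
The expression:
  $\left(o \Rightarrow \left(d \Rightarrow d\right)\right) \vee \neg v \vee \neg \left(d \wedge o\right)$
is always true.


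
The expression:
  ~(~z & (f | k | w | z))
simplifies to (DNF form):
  z | (~f & ~k & ~w)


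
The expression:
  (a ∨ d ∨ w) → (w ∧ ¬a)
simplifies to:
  ¬a ∧ (w ∨ ¬d)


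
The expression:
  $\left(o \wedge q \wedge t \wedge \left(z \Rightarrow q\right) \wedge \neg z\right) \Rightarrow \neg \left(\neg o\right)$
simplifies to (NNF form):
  $\text{True}$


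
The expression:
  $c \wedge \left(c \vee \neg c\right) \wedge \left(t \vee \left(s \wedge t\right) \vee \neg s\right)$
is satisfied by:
  {c: True, t: True, s: False}
  {c: True, s: False, t: False}
  {c: True, t: True, s: True}


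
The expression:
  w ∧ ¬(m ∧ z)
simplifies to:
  w ∧ (¬m ∨ ¬z)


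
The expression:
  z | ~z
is always true.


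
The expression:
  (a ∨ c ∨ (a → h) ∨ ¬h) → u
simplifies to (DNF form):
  u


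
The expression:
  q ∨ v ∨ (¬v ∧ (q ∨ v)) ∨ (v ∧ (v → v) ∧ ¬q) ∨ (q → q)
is always true.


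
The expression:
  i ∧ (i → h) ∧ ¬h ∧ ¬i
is never true.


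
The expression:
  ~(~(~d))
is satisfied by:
  {d: False}


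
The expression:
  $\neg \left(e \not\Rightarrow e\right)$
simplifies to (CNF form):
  $\text{True}$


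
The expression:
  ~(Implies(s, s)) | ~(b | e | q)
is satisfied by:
  {q: False, e: False, b: False}


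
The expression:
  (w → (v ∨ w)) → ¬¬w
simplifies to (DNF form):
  w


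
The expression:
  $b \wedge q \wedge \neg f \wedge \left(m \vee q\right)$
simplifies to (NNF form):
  $b \wedge q \wedge \neg f$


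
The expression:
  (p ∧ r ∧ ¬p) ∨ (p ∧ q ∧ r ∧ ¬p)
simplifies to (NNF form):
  False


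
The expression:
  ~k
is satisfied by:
  {k: False}


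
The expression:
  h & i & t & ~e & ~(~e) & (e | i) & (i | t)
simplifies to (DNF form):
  False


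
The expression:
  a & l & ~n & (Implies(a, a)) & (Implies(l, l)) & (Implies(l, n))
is never true.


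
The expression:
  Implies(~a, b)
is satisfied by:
  {a: True, b: True}
  {a: True, b: False}
  {b: True, a: False}


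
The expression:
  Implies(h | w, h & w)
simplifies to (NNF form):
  (h & w) | (~h & ~w)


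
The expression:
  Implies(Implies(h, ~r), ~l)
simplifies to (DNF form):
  ~l | (h & r)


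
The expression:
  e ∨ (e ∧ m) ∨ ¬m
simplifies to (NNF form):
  e ∨ ¬m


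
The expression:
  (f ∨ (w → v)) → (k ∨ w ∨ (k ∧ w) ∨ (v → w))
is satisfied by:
  {w: True, k: True, v: False}
  {w: True, v: False, k: False}
  {k: True, v: False, w: False}
  {k: False, v: False, w: False}
  {w: True, k: True, v: True}
  {w: True, v: True, k: False}
  {k: True, v: True, w: False}


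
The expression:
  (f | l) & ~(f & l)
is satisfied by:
  {l: True, f: False}
  {f: True, l: False}


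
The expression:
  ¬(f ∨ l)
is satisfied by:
  {l: False, f: False}


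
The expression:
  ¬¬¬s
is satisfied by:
  {s: False}


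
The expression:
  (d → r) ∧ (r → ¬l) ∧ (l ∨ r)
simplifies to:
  (l ∨ r) ∧ (r ∨ ¬d) ∧ (¬l ∨ ¬r)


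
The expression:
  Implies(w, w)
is always true.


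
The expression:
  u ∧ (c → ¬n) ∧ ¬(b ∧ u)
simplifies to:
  u ∧ ¬b ∧ (¬c ∨ ¬n)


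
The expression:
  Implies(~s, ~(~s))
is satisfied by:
  {s: True}


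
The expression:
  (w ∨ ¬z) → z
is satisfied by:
  {z: True}


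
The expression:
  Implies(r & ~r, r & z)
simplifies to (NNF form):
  True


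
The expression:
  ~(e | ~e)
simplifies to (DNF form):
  False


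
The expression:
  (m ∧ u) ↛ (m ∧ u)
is never true.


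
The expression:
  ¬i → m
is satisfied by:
  {i: True, m: True}
  {i: True, m: False}
  {m: True, i: False}


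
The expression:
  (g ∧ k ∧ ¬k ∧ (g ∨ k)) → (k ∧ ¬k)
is always true.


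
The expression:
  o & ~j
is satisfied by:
  {o: True, j: False}


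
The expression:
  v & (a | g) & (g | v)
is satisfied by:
  {a: True, g: True, v: True}
  {a: True, v: True, g: False}
  {g: True, v: True, a: False}


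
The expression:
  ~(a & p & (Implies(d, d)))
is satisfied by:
  {p: False, a: False}
  {a: True, p: False}
  {p: True, a: False}


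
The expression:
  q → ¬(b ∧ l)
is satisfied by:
  {l: False, q: False, b: False}
  {b: True, l: False, q: False}
  {q: True, l: False, b: False}
  {b: True, q: True, l: False}
  {l: True, b: False, q: False}
  {b: True, l: True, q: False}
  {q: True, l: True, b: False}


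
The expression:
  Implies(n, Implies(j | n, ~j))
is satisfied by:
  {n: False, j: False}
  {j: True, n: False}
  {n: True, j: False}


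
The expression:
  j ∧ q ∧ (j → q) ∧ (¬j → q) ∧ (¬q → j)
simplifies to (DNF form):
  j ∧ q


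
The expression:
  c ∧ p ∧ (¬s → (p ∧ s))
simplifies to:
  c ∧ p ∧ s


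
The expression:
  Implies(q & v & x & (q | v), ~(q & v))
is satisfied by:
  {v: False, q: False, x: False}
  {x: True, v: False, q: False}
  {q: True, v: False, x: False}
  {x: True, q: True, v: False}
  {v: True, x: False, q: False}
  {x: True, v: True, q: False}
  {q: True, v: True, x: False}


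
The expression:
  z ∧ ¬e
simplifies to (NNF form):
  z ∧ ¬e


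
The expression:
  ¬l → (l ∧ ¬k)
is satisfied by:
  {l: True}


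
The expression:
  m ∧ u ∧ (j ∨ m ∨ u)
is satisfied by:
  {m: True, u: True}


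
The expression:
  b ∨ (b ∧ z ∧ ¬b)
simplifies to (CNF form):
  b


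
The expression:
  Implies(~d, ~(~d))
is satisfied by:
  {d: True}


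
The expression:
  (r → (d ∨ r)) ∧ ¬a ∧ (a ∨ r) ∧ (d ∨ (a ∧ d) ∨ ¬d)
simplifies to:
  r ∧ ¬a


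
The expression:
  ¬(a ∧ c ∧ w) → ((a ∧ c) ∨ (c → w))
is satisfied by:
  {w: True, a: True, c: False}
  {w: True, c: False, a: False}
  {a: True, c: False, w: False}
  {a: False, c: False, w: False}
  {w: True, a: True, c: True}
  {w: True, c: True, a: False}
  {a: True, c: True, w: False}


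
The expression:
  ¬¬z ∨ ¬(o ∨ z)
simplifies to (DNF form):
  z ∨ ¬o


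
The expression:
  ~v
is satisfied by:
  {v: False}


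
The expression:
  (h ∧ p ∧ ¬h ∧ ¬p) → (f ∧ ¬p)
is always true.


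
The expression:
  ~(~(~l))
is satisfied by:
  {l: False}


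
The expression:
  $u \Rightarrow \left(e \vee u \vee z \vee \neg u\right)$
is always true.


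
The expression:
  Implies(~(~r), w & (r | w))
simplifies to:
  w | ~r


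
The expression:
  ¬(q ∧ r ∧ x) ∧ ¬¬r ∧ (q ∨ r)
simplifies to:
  r ∧ (¬q ∨ ¬x)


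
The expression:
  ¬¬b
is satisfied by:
  {b: True}


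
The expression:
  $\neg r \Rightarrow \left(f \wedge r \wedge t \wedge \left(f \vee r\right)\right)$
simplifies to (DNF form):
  $r$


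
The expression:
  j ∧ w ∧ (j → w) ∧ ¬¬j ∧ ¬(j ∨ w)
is never true.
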